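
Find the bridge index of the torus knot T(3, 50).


The bridge number of T(p,q) is min(p,q).
min(3, 50) = 3

3


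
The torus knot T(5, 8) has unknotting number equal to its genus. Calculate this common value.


For a torus knot T(p,q), both the unknotting number and genus equal (p-1)(q-1)/2.
= (5-1)(8-1)/2
= 4*7/2
= 28/2 = 14

14


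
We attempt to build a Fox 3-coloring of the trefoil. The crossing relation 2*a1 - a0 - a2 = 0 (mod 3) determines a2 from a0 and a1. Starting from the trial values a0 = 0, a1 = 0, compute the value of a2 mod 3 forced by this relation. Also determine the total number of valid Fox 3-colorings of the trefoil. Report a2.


Step 1: Apply the given crossing relation 2*a1 - a0 - a2 = 0 (mod 3).
  a2 = 2*a1 - a0 mod 3
  a2 = 2*0 - 0 mod 3
  a2 = 0 - 0 mod 3
  a2 = 0 mod 3 = 0
Step 2: The trefoil has determinant 3.
  Number of Fox p-colorings (p prime) is p^2 if p = 3, else p.
  Since p = 3 divides det = 3, the trefoil is 3-colorable.
  (Indeed for p = 3 any choice of a0, a1 extends to a valid coloring; the trial (a0, a1, a2) = (0, 0, 0) satisfies all three crossing relations.)
  Total colorings = 3^2 = 9
Step 3: a2 = 0, total Fox 3-colorings = 9

0


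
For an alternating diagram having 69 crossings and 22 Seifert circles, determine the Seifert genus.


For alternating knots, g = (c - s + 1)/2.
= (69 - 22 + 1)/2
= 48/2 = 24

24


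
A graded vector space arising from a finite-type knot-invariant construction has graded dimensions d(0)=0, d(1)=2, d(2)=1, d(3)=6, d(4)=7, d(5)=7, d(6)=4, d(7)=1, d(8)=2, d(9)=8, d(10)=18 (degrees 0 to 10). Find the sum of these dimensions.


Total dimension = d(0) + d(1) + ... + d(10)
= 0 + 2 + 1 + 6 + 7 + 7 + 4 + 1 + 2 + 8 + 18
= 56

56


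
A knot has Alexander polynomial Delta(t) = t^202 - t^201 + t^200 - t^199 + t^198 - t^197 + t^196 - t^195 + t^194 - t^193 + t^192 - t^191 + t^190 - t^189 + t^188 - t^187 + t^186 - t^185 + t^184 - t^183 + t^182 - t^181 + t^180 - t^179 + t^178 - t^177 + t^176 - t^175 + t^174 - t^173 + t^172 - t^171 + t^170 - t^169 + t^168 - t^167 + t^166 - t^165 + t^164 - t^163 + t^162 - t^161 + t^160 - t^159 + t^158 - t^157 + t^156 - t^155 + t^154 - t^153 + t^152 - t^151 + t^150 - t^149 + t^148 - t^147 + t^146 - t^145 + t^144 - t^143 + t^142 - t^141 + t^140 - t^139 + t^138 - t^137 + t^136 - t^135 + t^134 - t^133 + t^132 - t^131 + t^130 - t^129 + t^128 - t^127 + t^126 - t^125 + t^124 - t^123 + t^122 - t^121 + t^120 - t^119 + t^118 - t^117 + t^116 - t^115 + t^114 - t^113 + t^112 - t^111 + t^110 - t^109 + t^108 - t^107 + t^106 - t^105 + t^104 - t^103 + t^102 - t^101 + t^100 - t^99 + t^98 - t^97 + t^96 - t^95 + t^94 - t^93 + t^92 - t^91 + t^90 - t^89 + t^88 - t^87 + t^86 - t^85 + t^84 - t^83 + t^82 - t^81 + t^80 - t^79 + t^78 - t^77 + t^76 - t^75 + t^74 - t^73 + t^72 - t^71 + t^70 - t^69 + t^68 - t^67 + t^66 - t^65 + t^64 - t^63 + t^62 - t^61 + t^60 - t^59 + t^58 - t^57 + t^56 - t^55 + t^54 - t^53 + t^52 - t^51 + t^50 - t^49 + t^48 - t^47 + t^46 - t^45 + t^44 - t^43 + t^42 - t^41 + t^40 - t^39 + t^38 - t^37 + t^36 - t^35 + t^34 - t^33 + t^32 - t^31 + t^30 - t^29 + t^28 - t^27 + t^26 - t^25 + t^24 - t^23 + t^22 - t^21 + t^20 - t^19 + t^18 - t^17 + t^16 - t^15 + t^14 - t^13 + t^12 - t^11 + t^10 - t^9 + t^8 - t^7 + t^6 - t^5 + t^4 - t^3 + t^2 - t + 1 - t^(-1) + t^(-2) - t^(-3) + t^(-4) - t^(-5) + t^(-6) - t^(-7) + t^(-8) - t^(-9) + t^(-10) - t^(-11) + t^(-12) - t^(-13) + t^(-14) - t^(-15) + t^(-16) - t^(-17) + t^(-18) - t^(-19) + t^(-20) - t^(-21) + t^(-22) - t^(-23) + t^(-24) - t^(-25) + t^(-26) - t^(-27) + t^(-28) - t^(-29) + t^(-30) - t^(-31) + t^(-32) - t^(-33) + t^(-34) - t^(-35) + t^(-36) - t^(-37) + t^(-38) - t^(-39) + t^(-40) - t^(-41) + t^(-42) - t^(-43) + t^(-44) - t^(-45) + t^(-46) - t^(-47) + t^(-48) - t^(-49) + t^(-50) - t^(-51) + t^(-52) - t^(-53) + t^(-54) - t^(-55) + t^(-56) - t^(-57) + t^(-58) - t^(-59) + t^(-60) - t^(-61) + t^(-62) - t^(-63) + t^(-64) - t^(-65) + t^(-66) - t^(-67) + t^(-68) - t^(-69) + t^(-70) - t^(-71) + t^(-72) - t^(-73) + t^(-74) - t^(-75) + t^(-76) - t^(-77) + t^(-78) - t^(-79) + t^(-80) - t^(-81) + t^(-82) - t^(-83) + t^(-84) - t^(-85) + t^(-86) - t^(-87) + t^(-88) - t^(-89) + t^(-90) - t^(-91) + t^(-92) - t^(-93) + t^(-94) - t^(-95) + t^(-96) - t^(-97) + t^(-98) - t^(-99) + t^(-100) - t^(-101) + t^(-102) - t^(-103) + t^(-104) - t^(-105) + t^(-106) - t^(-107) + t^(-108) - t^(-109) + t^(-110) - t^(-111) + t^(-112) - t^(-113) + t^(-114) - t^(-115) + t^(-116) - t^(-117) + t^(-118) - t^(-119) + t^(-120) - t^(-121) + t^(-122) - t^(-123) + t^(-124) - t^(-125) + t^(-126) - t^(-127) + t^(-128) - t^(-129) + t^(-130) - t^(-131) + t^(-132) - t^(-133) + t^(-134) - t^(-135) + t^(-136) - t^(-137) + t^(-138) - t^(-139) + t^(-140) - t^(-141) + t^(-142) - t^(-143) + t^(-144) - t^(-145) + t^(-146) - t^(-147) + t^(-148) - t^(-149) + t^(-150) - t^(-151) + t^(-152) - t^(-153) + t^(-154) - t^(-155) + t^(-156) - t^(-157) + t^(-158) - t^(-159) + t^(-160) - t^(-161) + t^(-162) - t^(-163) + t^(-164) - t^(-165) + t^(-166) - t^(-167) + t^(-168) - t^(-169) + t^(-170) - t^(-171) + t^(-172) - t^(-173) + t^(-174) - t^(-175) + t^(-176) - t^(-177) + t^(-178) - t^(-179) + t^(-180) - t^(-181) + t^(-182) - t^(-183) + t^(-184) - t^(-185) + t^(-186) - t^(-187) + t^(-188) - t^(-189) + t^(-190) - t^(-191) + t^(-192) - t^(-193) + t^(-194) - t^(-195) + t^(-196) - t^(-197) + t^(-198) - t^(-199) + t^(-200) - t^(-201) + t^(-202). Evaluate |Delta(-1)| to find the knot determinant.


Step 1: The polynomial has 405 terms with alternating signs, exponents from 202 down to -202.
Step 2: Substitute t = -1. The i-th term has coefficient (-1)^i and exponent (m-i),
  so its value is (-1)^i * (-1)^(m-i) = (-1)^m = 1 for every i.
Step 3: All 405 terms equal 1, so Delta(-1) = 405 * (1) = 405
Step 4: |Delta(-1)| = 405

405


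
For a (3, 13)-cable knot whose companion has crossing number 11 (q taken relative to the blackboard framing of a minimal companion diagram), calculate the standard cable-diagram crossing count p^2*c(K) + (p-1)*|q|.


Step 1: Each of the c(K) crossings of the companion diagram becomes p*p = p^2 crossings among the p parallel strands, and each of the |q| twists s_1 s_2 ... s_(p-1) adds (p-1) crossings.
  Crossings = p^2 * c(K) + (p-1)*|q|
Step 2: = 3^2 * 11 + (3-1)*13
Step 3: = 9*11 + 2*13
Step 4: = 99 + 26 = 125

125


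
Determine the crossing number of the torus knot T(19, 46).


For a torus knot T(p, q) with gcd(p,q)=1,
the crossing number is min(p*(q-1), q*(p-1)).
p*(q-1) = 19*45 = 855
q*(p-1) = 46*18 = 828
min(855, 828) = 828

828


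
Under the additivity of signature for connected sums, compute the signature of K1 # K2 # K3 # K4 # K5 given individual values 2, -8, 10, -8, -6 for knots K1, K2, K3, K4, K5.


The signature is additive under connected sum.
signature(K1 # K2 # K3 # K4 # K5) = (2) + (-8) + (10) + (-8) + (-6)
= -10

-10


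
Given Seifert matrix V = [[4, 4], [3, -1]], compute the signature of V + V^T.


Step 1: V + V^T = [[8, 7], [7, -2]]
Step 2: trace = 6, det = -65
Step 3: Discriminant = 6^2 - 4*(-65) = 296
Step 4: Eigenvalues: 11.6023, -5.60233
Step 5: Signature = (# positive eigenvalues) - (# negative eigenvalues) = 0

0


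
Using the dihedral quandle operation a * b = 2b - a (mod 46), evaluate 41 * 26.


41 * 26 = 2*26 - 41 mod 46
= 52 - 41 mod 46
= 11 mod 46 = 11

11


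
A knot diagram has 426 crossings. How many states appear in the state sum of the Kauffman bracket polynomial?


Each crossing contributes 2 choices (A-smoothing or B-smoothing).
Total states = 2^426 = 173291855882550928723650886508942731464777317210988535948154973788413831737851601439998400381508723631086950685087723239310884864

173291855882550928723650886508942731464777317210988535948154973788413831737851601439998400381508723631086950685087723239310884864


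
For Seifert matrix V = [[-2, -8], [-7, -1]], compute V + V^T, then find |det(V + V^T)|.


Step 1: Form V + V^T where V = [[-2, -8], [-7, -1]]
  V^T = [[-2, -7], [-8, -1]]
  V + V^T = [[-4, -15], [-15, -2]]
Step 2: det(V + V^T) = (-4)*(-2) - (-15)*(-15)
  = 8 - 225 = -217
Step 3: Knot determinant = |det(V + V^T)| = |-217| = 217

217


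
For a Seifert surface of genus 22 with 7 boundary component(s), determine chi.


chi = 2 - 2g - b
= 2 - 2*22 - 7
= 2 - 44 - 7 = -49

-49


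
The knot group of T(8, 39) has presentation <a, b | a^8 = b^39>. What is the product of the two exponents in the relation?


The relation is a^8 = b^39.
Product of exponents = 8 * 39
= 312

312


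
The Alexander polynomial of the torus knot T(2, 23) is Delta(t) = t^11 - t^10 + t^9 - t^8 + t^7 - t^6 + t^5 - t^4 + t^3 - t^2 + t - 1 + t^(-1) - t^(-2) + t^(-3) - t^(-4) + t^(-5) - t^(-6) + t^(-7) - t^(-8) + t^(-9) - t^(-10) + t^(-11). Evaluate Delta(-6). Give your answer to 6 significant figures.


Substituting t = -6 into Delta(t) = t^11 - t^10 + t^9 - t^8 + t^7 - t^6 + t^5 - t^4 + t^3 - t^2 + t - 1 + t^(-1) - t^(-2) + t^(-3) - t^(-4) + t^(-5) - t^(-6) + t^(-7) - t^(-8) + t^(-9) - t^(-10) + t^(-11):
Term values: (-362797056) + (-60466176) + (-10077696) + (-1679616) + (-279936) + (-46656) + (-7776) + (-1296) + (-216) + (-36) + (-6) + (-1) + (-0.166667) + (-0.0277778) + (-0.00462963) + (-0.000771605) + (-0.000128601) + (-2.14335e-05) + (-3.57225e-06) + (-5.95374e-07) + (-9.9229e-08) + (-1.65382e-08) + (-2.75636e-09)
Sum = -435356467.2
Rounded to 6 significant figures: -4.35356e+08

-4.35356e+08


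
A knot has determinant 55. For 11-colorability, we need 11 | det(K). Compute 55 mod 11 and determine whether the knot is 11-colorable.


Step 1: A knot is p-colorable if and only if p divides its determinant.
Step 2: Compute 55 mod 11.
55 = 5 * 11 + 0
Step 3: 55 mod 11 = 0
Step 4: The knot is 11-colorable: yes

0


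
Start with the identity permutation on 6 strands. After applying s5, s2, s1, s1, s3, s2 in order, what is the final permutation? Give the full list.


Starting with identity [1, 2, 3, 4, 5, 6].
Apply generators in sequence:
  After s5: [1, 2, 3, 4, 6, 5]
  After s2: [1, 3, 2, 4, 6, 5]
  After s1: [3, 1, 2, 4, 6, 5]
  After s1: [1, 3, 2, 4, 6, 5]
  After s3: [1, 3, 4, 2, 6, 5]
  After s2: [1, 4, 3, 2, 6, 5]
Final permutation: [1, 4, 3, 2, 6, 5]

[1, 4, 3, 2, 6, 5]


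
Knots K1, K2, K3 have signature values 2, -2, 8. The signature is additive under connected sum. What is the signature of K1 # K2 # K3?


The signature is additive under connected sum.
signature(K1 # K2 # K3) = (2) + (-2) + (8)
= 8

8


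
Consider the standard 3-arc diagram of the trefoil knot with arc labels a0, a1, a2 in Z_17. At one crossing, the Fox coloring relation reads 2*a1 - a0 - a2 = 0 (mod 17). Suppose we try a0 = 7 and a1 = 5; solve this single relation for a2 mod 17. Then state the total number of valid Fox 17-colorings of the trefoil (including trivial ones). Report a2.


Step 1: Apply the given crossing relation 2*a1 - a0 - a2 = 0 (mod 17).
  a2 = 2*a1 - a0 mod 17
  a2 = 2*5 - 7 mod 17
  a2 = 10 - 7 mod 17
  a2 = 3 mod 17 = 3
Step 2: The trefoil has determinant 3.
  Number of Fox p-colorings (p prime) is p^2 if p = 3, else p.
  Since 17 does not divide 3, only trivial (constant) colorings exist.
  (So the trial a0 = 7, a1 = 5 with a0 != a1 does NOT extend to a valid coloring of the whole trefoil: the other two crossing relations require 3*(a1 - a0) = 0 (mod 17), which fails.)
  Total colorings = 17
Step 3: a2 = 3, total Fox 17-colorings = 17

3


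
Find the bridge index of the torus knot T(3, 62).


The bridge number of T(p,q) is min(p,q).
min(3, 62) = 3

3


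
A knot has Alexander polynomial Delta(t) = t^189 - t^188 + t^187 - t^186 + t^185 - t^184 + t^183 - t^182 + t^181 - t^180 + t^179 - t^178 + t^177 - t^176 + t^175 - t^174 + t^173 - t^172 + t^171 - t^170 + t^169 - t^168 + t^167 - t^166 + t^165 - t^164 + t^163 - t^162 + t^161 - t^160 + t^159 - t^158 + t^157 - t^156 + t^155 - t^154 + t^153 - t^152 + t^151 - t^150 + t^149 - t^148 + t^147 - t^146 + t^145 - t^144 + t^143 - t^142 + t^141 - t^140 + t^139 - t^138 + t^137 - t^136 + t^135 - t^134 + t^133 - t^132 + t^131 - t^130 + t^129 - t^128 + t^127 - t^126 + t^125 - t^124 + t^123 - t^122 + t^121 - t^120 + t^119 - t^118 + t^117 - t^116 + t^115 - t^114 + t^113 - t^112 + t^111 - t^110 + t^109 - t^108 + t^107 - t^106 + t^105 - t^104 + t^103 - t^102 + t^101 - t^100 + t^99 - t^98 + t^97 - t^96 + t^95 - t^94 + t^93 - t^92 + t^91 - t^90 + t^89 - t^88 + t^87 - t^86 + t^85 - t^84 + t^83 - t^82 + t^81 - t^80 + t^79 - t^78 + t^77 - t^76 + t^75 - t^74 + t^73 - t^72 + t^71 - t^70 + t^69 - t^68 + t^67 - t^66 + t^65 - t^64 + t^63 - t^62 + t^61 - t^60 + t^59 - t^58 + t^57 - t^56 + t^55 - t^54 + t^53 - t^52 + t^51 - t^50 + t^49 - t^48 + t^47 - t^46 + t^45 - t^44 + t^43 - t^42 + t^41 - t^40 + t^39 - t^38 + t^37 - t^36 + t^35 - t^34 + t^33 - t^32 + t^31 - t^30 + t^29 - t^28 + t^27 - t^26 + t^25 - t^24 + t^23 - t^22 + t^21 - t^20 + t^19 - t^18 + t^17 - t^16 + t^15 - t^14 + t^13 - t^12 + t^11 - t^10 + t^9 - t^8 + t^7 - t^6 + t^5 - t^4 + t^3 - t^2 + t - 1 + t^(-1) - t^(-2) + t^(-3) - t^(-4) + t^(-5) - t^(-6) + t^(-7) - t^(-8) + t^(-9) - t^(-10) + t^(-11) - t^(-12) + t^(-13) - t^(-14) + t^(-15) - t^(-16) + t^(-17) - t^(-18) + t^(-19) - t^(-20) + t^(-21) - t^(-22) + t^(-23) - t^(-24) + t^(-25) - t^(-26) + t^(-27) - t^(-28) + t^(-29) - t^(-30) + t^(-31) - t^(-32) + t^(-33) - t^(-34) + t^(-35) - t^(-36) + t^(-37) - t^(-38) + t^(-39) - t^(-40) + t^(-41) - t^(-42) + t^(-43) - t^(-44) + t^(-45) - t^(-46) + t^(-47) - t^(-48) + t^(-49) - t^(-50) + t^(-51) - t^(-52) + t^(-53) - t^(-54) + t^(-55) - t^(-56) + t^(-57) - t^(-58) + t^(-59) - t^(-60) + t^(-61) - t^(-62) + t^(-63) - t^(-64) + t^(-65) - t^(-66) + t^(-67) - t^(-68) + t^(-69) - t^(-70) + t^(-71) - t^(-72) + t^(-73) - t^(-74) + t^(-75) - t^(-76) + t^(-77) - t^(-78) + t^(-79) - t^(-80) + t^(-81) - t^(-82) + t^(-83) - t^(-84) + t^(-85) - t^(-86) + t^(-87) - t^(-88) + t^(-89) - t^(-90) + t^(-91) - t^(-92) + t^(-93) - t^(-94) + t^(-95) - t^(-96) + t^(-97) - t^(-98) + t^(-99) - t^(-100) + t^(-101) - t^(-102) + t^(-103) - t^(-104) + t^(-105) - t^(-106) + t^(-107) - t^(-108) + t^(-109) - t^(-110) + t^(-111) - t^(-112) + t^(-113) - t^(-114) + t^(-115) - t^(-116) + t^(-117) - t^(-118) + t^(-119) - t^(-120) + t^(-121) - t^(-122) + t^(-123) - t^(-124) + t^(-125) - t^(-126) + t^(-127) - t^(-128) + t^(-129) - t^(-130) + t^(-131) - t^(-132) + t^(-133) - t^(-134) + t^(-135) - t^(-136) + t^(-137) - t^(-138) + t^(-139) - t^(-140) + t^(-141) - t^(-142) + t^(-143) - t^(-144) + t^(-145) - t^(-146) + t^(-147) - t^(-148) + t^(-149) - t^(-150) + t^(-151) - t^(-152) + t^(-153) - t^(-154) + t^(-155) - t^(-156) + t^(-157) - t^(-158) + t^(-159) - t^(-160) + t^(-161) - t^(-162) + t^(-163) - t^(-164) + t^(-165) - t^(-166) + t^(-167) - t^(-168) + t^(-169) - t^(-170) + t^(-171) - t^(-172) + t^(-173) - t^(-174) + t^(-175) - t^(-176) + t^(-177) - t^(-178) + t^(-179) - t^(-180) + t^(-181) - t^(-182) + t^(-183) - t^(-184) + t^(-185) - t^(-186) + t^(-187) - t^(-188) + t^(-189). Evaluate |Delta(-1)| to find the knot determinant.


Step 1: The polynomial has 379 terms with alternating signs, exponents from 189 down to -189.
Step 2: Substitute t = -1. The i-th term has coefficient (-1)^i and exponent (m-i),
  so its value is (-1)^i * (-1)^(m-i) = (-1)^m = -1 for every i.
Step 3: All 379 terms equal -1, so Delta(-1) = 379 * (-1) = -379
Step 4: |Delta(-1)| = 379

379


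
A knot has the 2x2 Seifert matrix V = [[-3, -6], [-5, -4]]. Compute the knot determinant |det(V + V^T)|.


Step 1: Form V + V^T where V = [[-3, -6], [-5, -4]]
  V^T = [[-3, -5], [-6, -4]]
  V + V^T = [[-6, -11], [-11, -8]]
Step 2: det(V + V^T) = (-6)*(-8) - (-11)*(-11)
  = 48 - 121 = -73
Step 3: Knot determinant = |det(V + V^T)| = |-73| = 73

73


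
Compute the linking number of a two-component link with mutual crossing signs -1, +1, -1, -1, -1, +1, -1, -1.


Step 1: Count positive crossings: 2
Step 2: Count negative crossings: 6
Step 3: Sum of signs = 2 - 6 = -4
Step 4: Linking number = sum/2 = -4/2 = -2

-2


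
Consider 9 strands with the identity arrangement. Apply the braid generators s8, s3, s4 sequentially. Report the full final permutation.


Starting with identity [1, 2, 3, 4, 5, 6, 7, 8, 9].
Apply generators in sequence:
  After s8: [1, 2, 3, 4, 5, 6, 7, 9, 8]
  After s3: [1, 2, 4, 3, 5, 6, 7, 9, 8]
  After s4: [1, 2, 4, 5, 3, 6, 7, 9, 8]
Final permutation: [1, 2, 4, 5, 3, 6, 7, 9, 8]

[1, 2, 4, 5, 3, 6, 7, 9, 8]


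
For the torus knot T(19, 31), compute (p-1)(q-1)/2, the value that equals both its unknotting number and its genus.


For a torus knot T(p,q), both the unknotting number and genus equal (p-1)(q-1)/2.
= (19-1)(31-1)/2
= 18*30/2
= 540/2 = 270

270


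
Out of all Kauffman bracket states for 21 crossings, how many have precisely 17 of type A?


We choose which 17 of 21 crossings get A-smoothings.
C(21, 17) = 21! / (17! * 4!)
= 5985

5985


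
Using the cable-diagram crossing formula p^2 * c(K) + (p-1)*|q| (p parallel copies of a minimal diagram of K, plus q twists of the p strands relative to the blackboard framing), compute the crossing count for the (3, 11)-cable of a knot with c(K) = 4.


Step 1: Each of the c(K) crossings of the companion diagram becomes p*p = p^2 crossings among the p parallel strands, and each of the |q| twists s_1 s_2 ... s_(p-1) adds (p-1) crossings.
  Crossings = p^2 * c(K) + (p-1)*|q|
Step 2: = 3^2 * 4 + (3-1)*11
Step 3: = 9*4 + 2*11
Step 4: = 36 + 22 = 58

58


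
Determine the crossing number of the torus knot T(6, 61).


For a torus knot T(p, q) with gcd(p,q)=1,
the crossing number is min(p*(q-1), q*(p-1)).
p*(q-1) = 6*60 = 360
q*(p-1) = 61*5 = 305
min(360, 305) = 305

305


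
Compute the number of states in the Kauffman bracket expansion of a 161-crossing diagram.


Each crossing contributes 2 choices (A-smoothing or B-smoothing).
Total states = 2^161 = 2923003274661805836407369665432566039311865085952

2923003274661805836407369665432566039311865085952


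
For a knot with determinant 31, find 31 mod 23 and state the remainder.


Step 1: A knot is p-colorable if and only if p divides its determinant.
Step 2: Compute 31 mod 23.
31 = 1 * 23 + 8
Step 3: 31 mod 23 = 8
Step 4: The knot is 23-colorable: no

8


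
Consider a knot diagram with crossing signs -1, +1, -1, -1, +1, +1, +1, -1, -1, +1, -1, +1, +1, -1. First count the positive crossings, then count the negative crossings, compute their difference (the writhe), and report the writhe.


Step 1: Count positive crossings (+1).
Positive crossings: 7
Step 2: Count negative crossings (-1).
Negative crossings: 7
Step 3: Writhe = (positive) - (negative)
w = 7 - 7 = 0
Step 4: |w| = 0, and w is zero

0


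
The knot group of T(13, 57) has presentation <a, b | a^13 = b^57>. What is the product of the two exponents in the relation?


The relation is a^13 = b^57.
Product of exponents = 13 * 57
= 741

741


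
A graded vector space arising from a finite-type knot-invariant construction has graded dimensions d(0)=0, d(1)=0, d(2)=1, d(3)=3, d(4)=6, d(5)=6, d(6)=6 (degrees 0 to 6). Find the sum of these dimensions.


Total dimension = d(0) + d(1) + ... + d(6)
= 0 + 0 + 1 + 3 + 6 + 6 + 6
= 22

22


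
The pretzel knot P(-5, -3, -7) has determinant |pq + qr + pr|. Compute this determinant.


Step 1: Compute pq + qr + pr.
pq = (-5)*(-3) = 15
qr = (-3)*(-7) = 21
pr = (-5)*(-7) = 35
pq + qr + pr = 15 + 21 + 35 = 71
Step 2: Take absolute value.
det(P(-5,-3,-7)) = |71| = 71

71


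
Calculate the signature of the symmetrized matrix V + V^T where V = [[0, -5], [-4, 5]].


Step 1: V + V^T = [[0, -9], [-9, 10]]
Step 2: trace = 10, det = -81
Step 3: Discriminant = 10^2 - 4*(-81) = 424
Step 4: Eigenvalues: 15.2956, -5.29563
Step 5: Signature = (# positive eigenvalues) - (# negative eigenvalues) = 0

0


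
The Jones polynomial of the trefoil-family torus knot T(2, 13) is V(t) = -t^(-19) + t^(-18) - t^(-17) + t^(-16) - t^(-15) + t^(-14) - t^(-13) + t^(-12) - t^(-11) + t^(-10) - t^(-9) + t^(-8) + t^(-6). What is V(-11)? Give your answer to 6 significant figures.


Substituting t = -11 into V(t) = -t^(-19) + t^(-18) - t^(-17) + t^(-16) - t^(-15) + t^(-14) - t^(-13) + t^(-12) - t^(-11) + t^(-10) - t^(-9) + t^(-8) + t^(-6):
  (-)t^(-19) = 1.63508e-20
  (+)t^(-18) = 1.79859e-19
  (-)t^(-17) = 1.97845e-18
  (+)t^(-16) = 2.17629e-17
  (-)t^(-15) = 2.39392e-16
  (+)t^(-14) = 2.63331e-15
  (-)t^(-13) = 2.89664e-14
  (+)t^(-12) = 3.18631e-13
  (-)t^(-11) = 3.50494e-12
  (+)t^(-10) = 3.85543e-11
  (-)t^(-9) = 4.24098e-10
  (+)t^(-8) = 4.66507e-09
  (+)t^(-6) = 5.64474e-07
Sum = (1.63508e-20) + (1.79859e-19) + (1.97845e-18) + (2.17629e-17) + (2.39392e-16) + (2.63331e-15) + (2.89664e-14) + (3.18631e-13) + (3.50494e-12) + (3.85543e-11) + (4.24098e-10) + (4.66507e-09) + (5.64474e-07)
= 5.696055112e-07
Rounded to 6 significant figures: 5.69606e-07

5.69606e-07


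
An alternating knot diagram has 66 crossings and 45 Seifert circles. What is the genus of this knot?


For alternating knots, g = (c - s + 1)/2.
= (66 - 45 + 1)/2
= 22/2 = 11

11


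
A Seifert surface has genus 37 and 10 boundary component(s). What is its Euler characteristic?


chi = 2 - 2g - b
= 2 - 2*37 - 10
= 2 - 74 - 10 = -82

-82


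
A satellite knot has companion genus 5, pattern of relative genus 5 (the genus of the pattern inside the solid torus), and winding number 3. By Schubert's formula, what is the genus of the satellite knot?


Schubert: g(satellite) = g_rel(pattern) + |winding| * g(companion),
where g_rel(pattern) is the genus of the pattern relative to the solid torus.
= 5 + 3 * 5
= 5 + 15 = 20

20


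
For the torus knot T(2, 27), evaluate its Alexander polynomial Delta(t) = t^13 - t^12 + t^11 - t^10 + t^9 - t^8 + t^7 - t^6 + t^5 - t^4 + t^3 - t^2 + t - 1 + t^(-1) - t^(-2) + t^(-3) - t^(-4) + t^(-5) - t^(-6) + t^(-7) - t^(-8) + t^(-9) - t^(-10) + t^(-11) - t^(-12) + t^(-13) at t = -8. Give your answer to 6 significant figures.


Substituting t = -8 into Delta(t) = t^13 - t^12 + t^11 - t^10 + t^9 - t^8 + t^7 - t^6 + t^5 - t^4 + t^3 - t^2 + t - 1 + t^(-1) - t^(-2) + t^(-3) - t^(-4) + t^(-5) - t^(-6) + t^(-7) - t^(-8) + t^(-9) - t^(-10) + t^(-11) - t^(-12) + t^(-13):
Term values: (-549755813888) + (-68719476736) + (-8589934592) + (-1073741824) + (-134217728) + (-16777216) + (-2097152) + (-262144) + (-32768) + (-4096) + (-512) + (-64) + (-8) + (-1) + (-0.125) + (-0.015625) + (-0.00195312) + (-0.000244141) + (-3.05176e-05) + (-3.8147e-06) + (-4.76837e-07) + (-5.96046e-08) + (-7.45058e-09) + (-9.31323e-10) + (-1.16415e-10) + (-1.45519e-11) + (-1.81899e-12)
Sum = -6.282923587e+11
Rounded to 6 significant figures: -6.28292e+11

-6.28292e+11


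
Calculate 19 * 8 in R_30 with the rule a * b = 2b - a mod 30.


19 * 8 = 2*8 - 19 mod 30
= 16 - 19 mod 30
= -3 mod 30 = 27

27


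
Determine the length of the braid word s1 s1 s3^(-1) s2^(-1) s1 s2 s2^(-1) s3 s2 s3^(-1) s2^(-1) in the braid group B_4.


The word length counts the number of generators (including inverses).
Listing each generator: s1, s1, s3^(-1), s2^(-1), s1, s2, s2^(-1), s3, s2, s3^(-1), s2^(-1)
There are 11 generators in this braid word.

11


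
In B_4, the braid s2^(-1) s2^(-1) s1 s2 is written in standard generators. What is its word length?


The word length counts the number of generators (including inverses).
Listing each generator: s2^(-1), s2^(-1), s1, s2
There are 4 generators in this braid word.

4


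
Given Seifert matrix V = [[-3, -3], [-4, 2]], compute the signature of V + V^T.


Step 1: V + V^T = [[-6, -7], [-7, 4]]
Step 2: trace = -2, det = -73
Step 3: Discriminant = (-2)^2 - 4*(-73) = 296
Step 4: Eigenvalues: 7.60233, -9.60233
Step 5: Signature = (# positive eigenvalues) - (# negative eigenvalues) = 0

0


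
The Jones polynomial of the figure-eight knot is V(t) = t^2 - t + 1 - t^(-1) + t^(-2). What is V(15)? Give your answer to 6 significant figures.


Substituting t = 15 into V(t) = t^2 - t + 1 - t^(-1) + t^(-2):
  (+)t^(2) = 225
  (-)t^(1) = -15
  (+)t^(0) = 1
  (-)t^(-1) = -0.0666667
  (+)t^(-2) = 0.00444444
Sum = (225) + (-15) + (1) + (-0.0666667) + (0.00444444)
= 210.9377778
Rounded to 6 significant figures: 210.938

210.938


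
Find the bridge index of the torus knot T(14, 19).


The bridge number of T(p,q) is min(p,q).
min(14, 19) = 14

14


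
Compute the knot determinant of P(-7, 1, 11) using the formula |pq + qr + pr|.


Step 1: Compute pq + qr + pr.
pq = (-7)*1 = -7
qr = 1*11 = 11
pr = (-7)*11 = -77
pq + qr + pr = -7 + 11 + (-77) = -73
Step 2: Take absolute value.
det(P(-7,1,11)) = |-73| = 73

73


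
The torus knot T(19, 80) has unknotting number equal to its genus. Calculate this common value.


For a torus knot T(p,q), both the unknotting number and genus equal (p-1)(q-1)/2.
= (19-1)(80-1)/2
= 18*79/2
= 1422/2 = 711

711


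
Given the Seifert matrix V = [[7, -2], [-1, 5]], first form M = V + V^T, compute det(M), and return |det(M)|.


Step 1: Form V + V^T where V = [[7, -2], [-1, 5]]
  V^T = [[7, -1], [-2, 5]]
  V + V^T = [[14, -3], [-3, 10]]
Step 2: det(V + V^T) = 14*10 - (-3)*(-3)
  = 140 - 9 = 131
Step 3: Knot determinant = |det(V + V^T)| = |131| = 131

131


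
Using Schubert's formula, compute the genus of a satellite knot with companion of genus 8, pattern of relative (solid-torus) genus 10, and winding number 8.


Schubert: g(satellite) = g_rel(pattern) + |winding| * g(companion),
where g_rel(pattern) is the genus of the pattern relative to the solid torus.
= 10 + 8 * 8
= 10 + 64 = 74

74


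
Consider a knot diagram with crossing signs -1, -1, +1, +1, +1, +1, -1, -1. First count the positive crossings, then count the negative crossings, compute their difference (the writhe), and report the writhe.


Step 1: Count positive crossings (+1).
Positive crossings: 4
Step 2: Count negative crossings (-1).
Negative crossings: 4
Step 3: Writhe = (positive) - (negative)
w = 4 - 4 = 0
Step 4: |w| = 0, and w is zero

0


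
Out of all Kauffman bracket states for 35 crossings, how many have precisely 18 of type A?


We choose which 18 of 35 crossings get A-smoothings.
C(35, 18) = 35! / (18! * 17!)
= 4537567650

4537567650


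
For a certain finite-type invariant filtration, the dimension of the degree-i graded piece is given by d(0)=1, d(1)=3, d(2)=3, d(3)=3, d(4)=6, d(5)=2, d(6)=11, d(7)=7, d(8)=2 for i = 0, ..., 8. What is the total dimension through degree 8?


Total dimension = d(0) + d(1) + ... + d(8)
= 1 + 3 + 3 + 3 + 6 + 2 + 11 + 7 + 2
= 38

38


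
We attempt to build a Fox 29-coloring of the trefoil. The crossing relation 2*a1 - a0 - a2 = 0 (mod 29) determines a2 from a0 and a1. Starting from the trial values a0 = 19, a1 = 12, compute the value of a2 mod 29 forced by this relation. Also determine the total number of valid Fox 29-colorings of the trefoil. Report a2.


Step 1: Apply the given crossing relation 2*a1 - a0 - a2 = 0 (mod 29).
  a2 = 2*a1 - a0 mod 29
  a2 = 2*12 - 19 mod 29
  a2 = 24 - 19 mod 29
  a2 = 5 mod 29 = 5
Step 2: The trefoil has determinant 3.
  Number of Fox p-colorings (p prime) is p^2 if p = 3, else p.
  Since 29 does not divide 3, only trivial (constant) colorings exist.
  (So the trial a0 = 19, a1 = 12 with a0 != a1 does NOT extend to a valid coloring of the whole trefoil: the other two crossing relations require 3*(a1 - a0) = 0 (mod 29), which fails.)
  Total colorings = 29
Step 3: a2 = 5, total Fox 29-colorings = 29

5


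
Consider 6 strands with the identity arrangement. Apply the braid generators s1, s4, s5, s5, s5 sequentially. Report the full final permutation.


Starting with identity [1, 2, 3, 4, 5, 6].
Apply generators in sequence:
  After s1: [2, 1, 3, 4, 5, 6]
  After s4: [2, 1, 3, 5, 4, 6]
  After s5: [2, 1, 3, 5, 6, 4]
  After s5: [2, 1, 3, 5, 4, 6]
  After s5: [2, 1, 3, 5, 6, 4]
Final permutation: [2, 1, 3, 5, 6, 4]

[2, 1, 3, 5, 6, 4]


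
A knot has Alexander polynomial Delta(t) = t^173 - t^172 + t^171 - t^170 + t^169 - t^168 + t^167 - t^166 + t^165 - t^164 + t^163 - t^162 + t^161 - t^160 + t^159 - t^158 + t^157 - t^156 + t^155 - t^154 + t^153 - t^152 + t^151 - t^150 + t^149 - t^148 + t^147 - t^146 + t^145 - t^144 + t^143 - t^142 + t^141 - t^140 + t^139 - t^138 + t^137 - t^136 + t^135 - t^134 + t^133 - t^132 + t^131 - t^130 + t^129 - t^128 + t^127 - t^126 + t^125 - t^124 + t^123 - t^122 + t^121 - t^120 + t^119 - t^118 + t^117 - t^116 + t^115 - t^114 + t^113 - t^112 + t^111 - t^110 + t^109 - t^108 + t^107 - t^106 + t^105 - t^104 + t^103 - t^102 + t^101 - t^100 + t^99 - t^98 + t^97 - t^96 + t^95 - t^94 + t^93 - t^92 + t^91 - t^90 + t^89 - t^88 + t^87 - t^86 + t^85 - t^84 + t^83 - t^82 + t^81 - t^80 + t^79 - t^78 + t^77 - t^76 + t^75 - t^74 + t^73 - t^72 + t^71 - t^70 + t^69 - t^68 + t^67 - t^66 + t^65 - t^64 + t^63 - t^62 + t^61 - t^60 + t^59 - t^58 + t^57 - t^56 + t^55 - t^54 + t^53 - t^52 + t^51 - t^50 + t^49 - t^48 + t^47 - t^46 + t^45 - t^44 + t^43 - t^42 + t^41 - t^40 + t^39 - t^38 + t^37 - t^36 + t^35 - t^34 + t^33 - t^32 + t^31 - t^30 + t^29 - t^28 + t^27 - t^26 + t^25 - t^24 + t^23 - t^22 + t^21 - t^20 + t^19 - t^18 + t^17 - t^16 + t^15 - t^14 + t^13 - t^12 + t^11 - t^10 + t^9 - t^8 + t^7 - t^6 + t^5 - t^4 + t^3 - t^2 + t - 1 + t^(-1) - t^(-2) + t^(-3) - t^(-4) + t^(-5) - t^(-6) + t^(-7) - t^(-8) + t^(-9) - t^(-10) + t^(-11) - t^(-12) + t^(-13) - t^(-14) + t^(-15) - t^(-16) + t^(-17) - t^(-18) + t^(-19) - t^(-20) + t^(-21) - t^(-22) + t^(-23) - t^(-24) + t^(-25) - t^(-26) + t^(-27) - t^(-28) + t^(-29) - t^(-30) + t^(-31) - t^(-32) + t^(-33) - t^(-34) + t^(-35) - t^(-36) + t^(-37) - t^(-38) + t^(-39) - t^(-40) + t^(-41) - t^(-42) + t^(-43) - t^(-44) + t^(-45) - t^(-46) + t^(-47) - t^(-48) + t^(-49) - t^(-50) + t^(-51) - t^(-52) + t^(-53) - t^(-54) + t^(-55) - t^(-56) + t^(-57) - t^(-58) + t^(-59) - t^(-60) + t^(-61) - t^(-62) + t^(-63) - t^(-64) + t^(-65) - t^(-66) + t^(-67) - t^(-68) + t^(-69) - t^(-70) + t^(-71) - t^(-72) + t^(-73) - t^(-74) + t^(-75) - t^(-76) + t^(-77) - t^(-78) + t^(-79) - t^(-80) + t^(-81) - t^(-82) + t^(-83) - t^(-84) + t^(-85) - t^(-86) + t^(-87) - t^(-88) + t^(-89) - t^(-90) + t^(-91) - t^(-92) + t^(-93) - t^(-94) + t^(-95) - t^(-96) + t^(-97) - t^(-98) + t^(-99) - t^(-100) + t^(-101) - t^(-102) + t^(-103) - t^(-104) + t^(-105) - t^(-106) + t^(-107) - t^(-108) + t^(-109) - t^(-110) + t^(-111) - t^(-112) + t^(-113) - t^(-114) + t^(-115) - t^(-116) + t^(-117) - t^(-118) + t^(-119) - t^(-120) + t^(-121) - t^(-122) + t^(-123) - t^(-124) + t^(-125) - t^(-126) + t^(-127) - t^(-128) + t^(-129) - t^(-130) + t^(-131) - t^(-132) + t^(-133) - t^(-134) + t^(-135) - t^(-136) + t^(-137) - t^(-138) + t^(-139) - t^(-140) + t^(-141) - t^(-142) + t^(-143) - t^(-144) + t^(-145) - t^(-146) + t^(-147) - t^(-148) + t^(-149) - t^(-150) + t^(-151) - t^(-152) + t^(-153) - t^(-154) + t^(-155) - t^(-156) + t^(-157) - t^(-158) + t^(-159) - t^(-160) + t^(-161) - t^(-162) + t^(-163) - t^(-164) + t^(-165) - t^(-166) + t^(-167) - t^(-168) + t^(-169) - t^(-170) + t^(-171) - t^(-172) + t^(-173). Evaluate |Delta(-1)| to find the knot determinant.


Step 1: The polynomial has 347 terms with alternating signs, exponents from 173 down to -173.
Step 2: Substitute t = -1. The i-th term has coefficient (-1)^i and exponent (m-i),
  so its value is (-1)^i * (-1)^(m-i) = (-1)^m = -1 for every i.
Step 3: All 347 terms equal -1, so Delta(-1) = 347 * (-1) = -347
Step 4: |Delta(-1)| = 347

347


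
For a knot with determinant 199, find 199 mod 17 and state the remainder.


Step 1: A knot is p-colorable if and only if p divides its determinant.
Step 2: Compute 199 mod 17.
199 = 11 * 17 + 12
Step 3: 199 mod 17 = 12
Step 4: The knot is 17-colorable: no

12


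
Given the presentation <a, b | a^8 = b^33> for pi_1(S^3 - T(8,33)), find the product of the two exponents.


The relation is a^8 = b^33.
Product of exponents = 8 * 33
= 264

264


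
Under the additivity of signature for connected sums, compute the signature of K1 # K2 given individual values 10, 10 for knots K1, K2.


The signature is additive under connected sum.
signature(K1 # K2) = (10) + (10)
= 20

20


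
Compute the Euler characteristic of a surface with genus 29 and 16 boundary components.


chi = 2 - 2g - b
= 2 - 2*29 - 16
= 2 - 58 - 16 = -72

-72


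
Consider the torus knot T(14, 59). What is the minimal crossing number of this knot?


For a torus knot T(p, q) with gcd(p,q)=1,
the crossing number is min(p*(q-1), q*(p-1)).
p*(q-1) = 14*58 = 812
q*(p-1) = 59*13 = 767
min(812, 767) = 767

767


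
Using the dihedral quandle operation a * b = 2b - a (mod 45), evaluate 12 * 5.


12 * 5 = 2*5 - 12 mod 45
= 10 - 12 mod 45
= -2 mod 45 = 43

43


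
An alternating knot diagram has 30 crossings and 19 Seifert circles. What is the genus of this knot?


For alternating knots, g = (c - s + 1)/2.
= (30 - 19 + 1)/2
= 12/2 = 6

6


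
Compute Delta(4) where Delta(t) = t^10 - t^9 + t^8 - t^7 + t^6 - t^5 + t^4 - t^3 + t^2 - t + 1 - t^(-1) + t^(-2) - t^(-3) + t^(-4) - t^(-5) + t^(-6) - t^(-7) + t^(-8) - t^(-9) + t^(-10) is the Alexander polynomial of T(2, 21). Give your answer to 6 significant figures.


Substituting t = 4 into Delta(t) = t^10 - t^9 + t^8 - t^7 + t^6 - t^5 + t^4 - t^3 + t^2 - t + 1 - t^(-1) + t^(-2) - t^(-3) + t^(-4) - t^(-5) + t^(-6) - t^(-7) + t^(-8) - t^(-9) + t^(-10):
Term values: (1048576) + (-262144) + (65536) + (-16384) + (4096) + (-1024) + (256) + (-64) + (16) + (-4) + (1) + (-0.25) + (0.0625) + (-0.015625) + (0.00390625) + (-0.000976562) + (0.000244141) + (-6.10352e-05) + (1.52588e-05) + (-3.8147e-06) + (9.53674e-07)
Sum = 838860.8
Rounded to 6 significant figures: 838861

838861


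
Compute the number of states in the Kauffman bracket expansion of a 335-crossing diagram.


Each crossing contributes 2 choices (A-smoothing or B-smoothing).
Total states = 2^335 = 69992023193056381579920071267763883691301421788582797965624659405118495974380029543152421664737722368

69992023193056381579920071267763883691301421788582797965624659405118495974380029543152421664737722368


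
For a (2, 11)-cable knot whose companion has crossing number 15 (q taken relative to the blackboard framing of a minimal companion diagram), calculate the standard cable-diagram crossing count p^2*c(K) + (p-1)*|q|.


Step 1: Each of the c(K) crossings of the companion diagram becomes p*p = p^2 crossings among the p parallel strands, and each of the |q| twists s_1 s_2 ... s_(p-1) adds (p-1) crossings.
  Crossings = p^2 * c(K) + (p-1)*|q|
Step 2: = 2^2 * 15 + (2-1)*11
Step 3: = 4*15 + 1*11
Step 4: = 60 + 11 = 71

71


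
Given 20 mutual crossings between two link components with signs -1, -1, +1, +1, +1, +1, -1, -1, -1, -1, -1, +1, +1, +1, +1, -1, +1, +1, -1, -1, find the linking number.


Step 1: Count positive crossings: 10
Step 2: Count negative crossings: 10
Step 3: Sum of signs = 10 - 10 = 0
Step 4: Linking number = sum/2 = 0/2 = 0

0


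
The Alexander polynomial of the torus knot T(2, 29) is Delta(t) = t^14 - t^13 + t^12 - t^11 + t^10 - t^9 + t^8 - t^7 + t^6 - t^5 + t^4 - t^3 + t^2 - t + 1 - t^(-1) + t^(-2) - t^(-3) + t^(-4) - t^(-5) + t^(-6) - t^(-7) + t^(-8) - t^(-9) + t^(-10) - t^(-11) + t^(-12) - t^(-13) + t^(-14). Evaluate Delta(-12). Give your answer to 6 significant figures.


Substituting t = -12 into Delta(t) = t^14 - t^13 + t^12 - t^11 + t^10 - t^9 + t^8 - t^7 + t^6 - t^5 + t^4 - t^3 + t^2 - t + 1 - t^(-1) + t^(-2) - t^(-3) + t^(-4) - t^(-5) + t^(-6) - t^(-7) + t^(-8) - t^(-9) + t^(-10) - t^(-11) + t^(-12) - t^(-13) + t^(-14):
Term values: (1283918464548864) + (106993205379072) + (8916100448256) + (743008370688) + (61917364224) + (5159780352) + (429981696) + (35831808) + (2985984) + (248832) + (20736) + (1728) + (144) + (12) + (1) + (0.0833333) + (0.00694444) + (0.000578704) + (4.82253e-05) + (4.01878e-06) + (3.34898e-07) + (2.79082e-08) + (2.32568e-09) + (1.93807e-10) + (1.61506e-11) + (1.34588e-12) + (1.12157e-13) + (9.34639e-15) + (7.78866e-16)
Sum = 1.400638325e+15
Rounded to 6 significant figures: 1.40064e+15

1.40064e+15


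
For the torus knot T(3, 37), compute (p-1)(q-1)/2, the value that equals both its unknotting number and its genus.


For a torus knot T(p,q), both the unknotting number and genus equal (p-1)(q-1)/2.
= (3-1)(37-1)/2
= 2*36/2
= 72/2 = 36

36


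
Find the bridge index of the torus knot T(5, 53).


The bridge number of T(p,q) is min(p,q).
min(5, 53) = 5

5


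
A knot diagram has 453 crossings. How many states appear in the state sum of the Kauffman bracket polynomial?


Each crossing contributes 2 choices (A-smoothing or B-smoothing).
Total states = 2^453 = 23258839177459420497578361852416145099316523541994177929007686373780457219628733546438113622840434097944400691400517693873107252115668992

23258839177459420497578361852416145099316523541994177929007686373780457219628733546438113622840434097944400691400517693873107252115668992


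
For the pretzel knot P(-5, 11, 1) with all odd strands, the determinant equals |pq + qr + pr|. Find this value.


Step 1: Compute pq + qr + pr.
pq = (-5)*11 = -55
qr = 11*1 = 11
pr = (-5)*1 = -5
pq + qr + pr = -55 + 11 + (-5) = -49
Step 2: Take absolute value.
det(P(-5,11,1)) = |-49| = 49

49


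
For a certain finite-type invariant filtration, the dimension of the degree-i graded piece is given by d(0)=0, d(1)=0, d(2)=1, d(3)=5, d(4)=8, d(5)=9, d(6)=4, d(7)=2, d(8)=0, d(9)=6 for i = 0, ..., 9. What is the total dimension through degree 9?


Total dimension = d(0) + d(1) + ... + d(9)
= 0 + 0 + 1 + 5 + 8 + 9 + 4 + 2 + 0 + 6
= 35

35


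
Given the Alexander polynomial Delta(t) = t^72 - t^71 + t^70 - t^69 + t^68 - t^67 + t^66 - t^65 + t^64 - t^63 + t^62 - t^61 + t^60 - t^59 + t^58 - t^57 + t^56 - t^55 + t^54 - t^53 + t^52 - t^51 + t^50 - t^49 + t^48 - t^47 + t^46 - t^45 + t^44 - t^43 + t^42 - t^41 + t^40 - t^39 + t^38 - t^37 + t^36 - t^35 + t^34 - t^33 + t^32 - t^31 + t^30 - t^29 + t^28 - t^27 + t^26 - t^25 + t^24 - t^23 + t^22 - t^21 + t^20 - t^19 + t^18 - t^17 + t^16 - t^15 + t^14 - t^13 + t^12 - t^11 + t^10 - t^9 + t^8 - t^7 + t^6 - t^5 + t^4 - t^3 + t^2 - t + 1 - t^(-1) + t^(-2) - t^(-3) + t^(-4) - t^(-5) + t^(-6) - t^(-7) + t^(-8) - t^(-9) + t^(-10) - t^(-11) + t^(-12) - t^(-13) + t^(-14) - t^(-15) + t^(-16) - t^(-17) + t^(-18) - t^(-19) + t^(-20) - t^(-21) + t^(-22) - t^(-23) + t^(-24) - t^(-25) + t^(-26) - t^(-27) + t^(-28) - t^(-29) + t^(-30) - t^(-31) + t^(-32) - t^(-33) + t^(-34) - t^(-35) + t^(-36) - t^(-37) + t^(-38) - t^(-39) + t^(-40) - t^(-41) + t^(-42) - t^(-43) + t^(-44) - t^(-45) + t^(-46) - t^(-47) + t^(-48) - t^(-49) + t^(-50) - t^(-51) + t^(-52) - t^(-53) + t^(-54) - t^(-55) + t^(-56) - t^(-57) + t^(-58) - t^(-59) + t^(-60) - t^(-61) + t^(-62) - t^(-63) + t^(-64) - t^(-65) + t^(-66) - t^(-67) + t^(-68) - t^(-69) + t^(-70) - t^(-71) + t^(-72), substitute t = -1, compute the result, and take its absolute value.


Step 1: The polynomial has 145 terms with alternating signs, exponents from 72 down to -72.
Step 2: Substitute t = -1. The i-th term has coefficient (-1)^i and exponent (m-i),
  so its value is (-1)^i * (-1)^(m-i) = (-1)^m = 1 for every i.
Step 3: All 145 terms equal 1, so Delta(-1) = 145 * (1) = 145
Step 4: |Delta(-1)| = 145

145


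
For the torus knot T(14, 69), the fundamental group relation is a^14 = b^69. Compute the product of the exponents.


The relation is a^14 = b^69.
Product of exponents = 14 * 69
= 966

966


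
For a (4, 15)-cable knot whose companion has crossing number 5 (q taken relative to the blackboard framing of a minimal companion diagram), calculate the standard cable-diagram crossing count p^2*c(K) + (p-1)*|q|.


Step 1: Each of the c(K) crossings of the companion diagram becomes p*p = p^2 crossings among the p parallel strands, and each of the |q| twists s_1 s_2 ... s_(p-1) adds (p-1) crossings.
  Crossings = p^2 * c(K) + (p-1)*|q|
Step 2: = 4^2 * 5 + (4-1)*15
Step 3: = 16*5 + 3*15
Step 4: = 80 + 45 = 125

125


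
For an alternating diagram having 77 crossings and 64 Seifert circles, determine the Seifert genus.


For alternating knots, g = (c - s + 1)/2.
= (77 - 64 + 1)/2
= 14/2 = 7

7


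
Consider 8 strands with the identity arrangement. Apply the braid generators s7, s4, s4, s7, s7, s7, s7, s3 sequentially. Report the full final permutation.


Starting with identity [1, 2, 3, 4, 5, 6, 7, 8].
Apply generators in sequence:
  After s7: [1, 2, 3, 4, 5, 6, 8, 7]
  After s4: [1, 2, 3, 5, 4, 6, 8, 7]
  After s4: [1, 2, 3, 4, 5, 6, 8, 7]
  After s7: [1, 2, 3, 4, 5, 6, 7, 8]
  After s7: [1, 2, 3, 4, 5, 6, 8, 7]
  After s7: [1, 2, 3, 4, 5, 6, 7, 8]
  After s7: [1, 2, 3, 4, 5, 6, 8, 7]
  After s3: [1, 2, 4, 3, 5, 6, 8, 7]
Final permutation: [1, 2, 4, 3, 5, 6, 8, 7]

[1, 2, 4, 3, 5, 6, 8, 7]
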